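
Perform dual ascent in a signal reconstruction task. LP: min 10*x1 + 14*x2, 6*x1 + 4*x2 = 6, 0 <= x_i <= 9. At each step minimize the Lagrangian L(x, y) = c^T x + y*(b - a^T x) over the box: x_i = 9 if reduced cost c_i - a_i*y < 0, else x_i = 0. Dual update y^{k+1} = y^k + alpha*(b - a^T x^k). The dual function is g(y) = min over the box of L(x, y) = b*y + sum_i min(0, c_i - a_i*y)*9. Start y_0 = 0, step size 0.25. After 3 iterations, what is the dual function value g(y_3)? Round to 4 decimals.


Dual ascent for LP: min 10*x1 + 14*x2, 6*x1 + 4*x2 = 6, 0 <= x_i <= 9
Step 1: y^k = 0.0, reduced costs: (10.0, 14.0)
  x^k = (0.0, 0.0), subgradient = b - a^T x = 6.0
  y^{k+1} = 0.0 + 0.25*6.0 = 1.5
Step 2: y^k = 1.5, reduced costs: (1.0, 8.0)
  x^k = (0.0, 0.0), subgradient = b - a^T x = 6.0
  y^{k+1} = 1.5 + 0.25*6.0 = 3.0
Step 3: y^k = 3.0, reduced costs: (-8.0, 2.0)
  x^k = (9.0, 0.0), subgradient = b - a^T x = -48.0
  y^{k+1} = 3.0 + 0.25*-48.0 = -9.0
Dual objective at y_3 = -9.0: reduced costs (64.0, 50.0), box minimizer x = (0.0, 0.0)
g(y_3) = b*y + (c1 - a1*y)*x1 + (c2 - a2*y)*x2 = 6*(-9.0) + 64.0*0.0 + 50.0*0.0 = -54.0 + 0.0 + 0.0 = -54.0


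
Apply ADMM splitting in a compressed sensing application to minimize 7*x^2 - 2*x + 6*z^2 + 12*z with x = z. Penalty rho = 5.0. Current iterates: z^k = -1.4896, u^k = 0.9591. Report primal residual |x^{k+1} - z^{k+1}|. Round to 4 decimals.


ADMM iteration with rho = 5.0, z^k = -1.4896, u^k = 0.9591
Step 1: x-update.
Minimize 7*x^2 - 2*x + (5.0/2)*(x + 1.4896 + 0.9591)^2
FOC: (2*7 + 5.0)*x = 2 + 5.0*(-1.4896 - 0.9591)
x^{k+1} = -0.5391
Step 2: z-update.
Minimize 6*z^2 + 12*z + (5.0/2)*(-0.5391 - z + 0.9591)^2
FOC: (2*6 + 5.0)*z = -12 + 5.0*(-0.5391 + 0.9591)
z^{k+1} = -0.5824
Step 3: u-update.
u^{k+1} = 0.9591 - 0.5391 + 0.5824 = 1.0023
Step 4: Primal residual = |-0.5391 + 0.5824| = 0.0432


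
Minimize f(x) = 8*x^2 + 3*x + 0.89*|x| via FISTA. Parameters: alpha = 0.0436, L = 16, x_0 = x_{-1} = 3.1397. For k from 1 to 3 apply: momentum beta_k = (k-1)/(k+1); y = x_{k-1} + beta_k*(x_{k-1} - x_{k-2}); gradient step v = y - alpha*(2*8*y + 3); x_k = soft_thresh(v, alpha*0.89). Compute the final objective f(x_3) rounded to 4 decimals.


FISTA on f(x) = 8*x^2 + 3*x + 0.89*|x|
L = 16, alpha = 0.0436
Iteration 1: beta = 0.0, y = 3.1397 + 0.0*(3.1397 - 3.1397) = 3.1397
  grad(y) = 53.2352, v = y - alpha*grad = 0.8186
  prox(v) = soft_thresh(0.8186, 0.0388) = 0.7798
Iteration 2: beta = 0.3333, y = 0.7798 + 0.3333*(0.7798 - 3.1397) = -0.0068
  grad(y) = 2.8915, v = y - alpha*grad = -0.1328
  prox(v) = soft_thresh(-0.1328, 0.0388) = -0.094
Iteration 3: beta = 0.5, y = -0.094 + 0.5*(-0.094 - 0.7798) = -0.531
  grad(y) = -5.4958, v = y - alpha*grad = -0.2914
  prox(v) = soft_thresh(-0.2914, 0.0388) = -0.2526
f(x_3) = 8*(-0.2526)^2 + 3*(-0.2526) + 0.89*|-0.2526| = -0.0226


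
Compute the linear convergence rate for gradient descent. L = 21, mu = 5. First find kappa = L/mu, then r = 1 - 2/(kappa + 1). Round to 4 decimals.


Step 1: Compute the condition number.
kappa = L/mu = 21/5 = 4.2
Step 2: Compute the convergence rate.
r = 1 - 2/(kappa + 1) = 1 - 2*mu/(L + mu) = (L - mu)/(L + mu) = 16/26 = 0.6154


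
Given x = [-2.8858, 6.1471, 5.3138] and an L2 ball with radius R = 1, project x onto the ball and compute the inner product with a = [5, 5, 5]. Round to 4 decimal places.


Step 1: Compute ||x|| (intermediates to 6 decimals).
||x|| = sqrt((-2.8858)^2 + 6.1471^2 + 5.3138^2) = 8.622711
Step 2: Project.
Since ||x|| > R, scale = R/||x|| = 1/8.622711 = 0.115973, proj(x) = scale * x
proj(x) = [-0.334675, 0.712898, 0.616257]
Step 3: Dot product.
a^T * proj(x) = 5*(-0.334675) + 5*0.712898 + 5*0.616257 = 4.9724


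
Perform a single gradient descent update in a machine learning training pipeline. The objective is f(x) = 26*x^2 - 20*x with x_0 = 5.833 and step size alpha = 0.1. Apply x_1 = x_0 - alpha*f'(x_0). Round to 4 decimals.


We compute the gradient at x_0 and apply the update.
f'(x) = 52*x - 20
f'(5.833) = 52*5.833 - 20 = 283.316
x_1 = 5.833 - 0.1*283.316 = -22.4986


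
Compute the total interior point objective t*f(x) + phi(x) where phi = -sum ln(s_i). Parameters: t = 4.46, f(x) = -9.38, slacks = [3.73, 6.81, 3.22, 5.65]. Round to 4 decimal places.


Step 1: Compute log-barrier.
ln values: [1.3164, 1.9184, 1.1694, 1.7317]
phi = -(1.3164 + 1.9184 + 1.1694 + 1.7317) = -6.1358
Step 2: Compute augmented objective.
t*f(x) = 4.46*-9.38 = -41.8348
Total = -41.8348 - 6.1358 = -47.9706


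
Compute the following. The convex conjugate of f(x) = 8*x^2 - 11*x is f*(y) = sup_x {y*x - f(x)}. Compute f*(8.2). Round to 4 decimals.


f*(y) = sup_x {y*x - a*x^2 - b*x} = sup_x {(y-b)*x - a*x^2}
FOC: (y - b) - 2a*x = 0 => x* = (y - b)/(2a)
x* = (8.2 + 11)/(2*8) = 1.2
f*(8.2) = (y-b)^2/(4a) = (8.2 + 11)^2/(4*8)
= 368.64/32 = 11.52


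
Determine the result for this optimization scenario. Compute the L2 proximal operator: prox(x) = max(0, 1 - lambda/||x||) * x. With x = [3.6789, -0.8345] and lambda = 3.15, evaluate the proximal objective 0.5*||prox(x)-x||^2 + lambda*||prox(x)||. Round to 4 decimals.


Step 1: Compute ||x||.
||x|| = 3.7724
Step 2: Compute scaling factor.
scale = max(0, 1 - 3.15/3.7724) = 0.165
Step 3: prox(x) = [0.6069, -0.1377]
||prox(x)|| = 0.6224
Step 4: Proximal objective.
0.5*||prox-x||^2 = 4.9613
lambda*||prox|| = 1.9606
Total = 6.9217


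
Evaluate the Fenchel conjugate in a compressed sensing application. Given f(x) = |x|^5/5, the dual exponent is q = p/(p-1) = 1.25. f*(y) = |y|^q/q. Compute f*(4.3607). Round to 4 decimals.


The conjugate exponent q satisfies 1/p + 1/q = 1.
p = 5, so q = 5/(5 - 1) = 1.25
|y|^q = 4.3607^1.25 = 6.3015
f*(4.3607) = 6.3015 / 1.25 = 5.0412


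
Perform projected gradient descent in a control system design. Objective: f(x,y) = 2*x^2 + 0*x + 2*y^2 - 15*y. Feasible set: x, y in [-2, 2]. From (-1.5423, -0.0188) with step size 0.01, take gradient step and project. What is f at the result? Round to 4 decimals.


Step 1: Compute gradient at (-1.5423, -0.0188).
grad_x = 2*2*-1.5423 + 0 = -6.1692
grad_y = 2*2*-0.0188 - 15 = -15.0752
Step 2: Gradient step.
x_raw = -1.5423 - 0.01*-6.1692 = -1.4806
y_raw = -0.0188 - 0.01*-15.0752 = 0.132
Step 3: Project onto [-2, 2].
x_proj = clip(-1.4806) = -1.4806
y_proj = clip(0.132) = 0.132
Step 4: Evaluate f.
f(-1.4806, 0.132) = 2.4399


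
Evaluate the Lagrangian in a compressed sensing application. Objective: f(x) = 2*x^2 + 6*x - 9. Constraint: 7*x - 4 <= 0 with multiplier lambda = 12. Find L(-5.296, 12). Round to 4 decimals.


Step 1: Evaluate f(x).
f(-5.296) = 2*(-5.296)^2 + 6*(-5.296) - 9 = 15.3192
Step 2: Evaluate g(x).
g(-5.296) = 7*-5.296 - 4 = -41.072
Step 3: Compute Lagrangian.
L = 15.3192 + 12*-41.072 = -477.5448


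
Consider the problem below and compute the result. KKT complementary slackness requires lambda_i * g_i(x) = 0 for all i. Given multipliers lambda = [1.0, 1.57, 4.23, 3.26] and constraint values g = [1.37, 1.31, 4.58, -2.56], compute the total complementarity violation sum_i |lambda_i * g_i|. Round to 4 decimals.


KKT complementary slackness check:
lambda_1 * g_1 = 1.0 * 1.37 = 1.37
lambda_2 * g_2 = 1.57 * 1.31 = 2.0567
lambda_3 * g_3 = 4.23 * 4.58 = 19.3734
lambda_4 * g_4 = 3.26 * -2.56 = -8.3456
Total violation = 1.37 + 2.0567 + 19.3734 + 8.3456 = 31.1457


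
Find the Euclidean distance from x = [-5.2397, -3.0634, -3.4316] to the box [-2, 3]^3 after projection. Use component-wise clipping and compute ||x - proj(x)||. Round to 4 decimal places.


Project each component onto [-2, 3].
clip(-5.2397) = -2.0, clip(-3.0634) = -2.0, clip(-3.4316) = -2.0
Projection = [-2.0, -2.0, -2.0]
Squared diffs: [10.4957, 1.1308, 2.0495]
Distance = sqrt(13.676) = 3.6981


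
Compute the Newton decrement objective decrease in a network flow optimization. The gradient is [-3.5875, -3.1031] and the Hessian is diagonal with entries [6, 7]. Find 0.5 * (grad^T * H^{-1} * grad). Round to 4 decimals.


Step 1: H is diagonal, so H^(-1) * g = [-0.5979, -0.4433].
Step 2: g^T H^(-1) g = sum_i g_i^2 / H_ii
  = (-3.5875)^2/6 + (-3.1031)^2/7
  = 2.145 + 1.3756 = 3.5206
Step 3: Objective decrease = 0.5 * g^T H^(-1) g = 1.7603


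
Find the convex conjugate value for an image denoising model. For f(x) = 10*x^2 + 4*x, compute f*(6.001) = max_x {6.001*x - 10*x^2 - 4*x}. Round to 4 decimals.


f*(y) = sup_x {y*x - a*x^2 - b*x} = sup_x {(y-b)*x - a*x^2}
FOC: (y - b) - 2a*x = 0 => x* = (y - b)/(2a)
x* = (6.001 - 4)/(2*10) = 0.1001
f*(6.001) = (y-b)^2/(4a) = (6.001 - 4)^2/(4*10)
= 4.004/40 = 0.1001


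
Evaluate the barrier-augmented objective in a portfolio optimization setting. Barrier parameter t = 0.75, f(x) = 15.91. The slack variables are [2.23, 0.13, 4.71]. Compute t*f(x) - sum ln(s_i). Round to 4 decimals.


Step 1: Compute log-barrier.
ln values: [0.802, -2.0402, 1.5497]
phi = -(0.802 - 2.0402 + 1.5497) = -0.3115
Step 2: Compute augmented objective.
t*f(x) = 0.75*15.91 = 11.9325
Total = 11.9325 - 0.3115 = 11.621


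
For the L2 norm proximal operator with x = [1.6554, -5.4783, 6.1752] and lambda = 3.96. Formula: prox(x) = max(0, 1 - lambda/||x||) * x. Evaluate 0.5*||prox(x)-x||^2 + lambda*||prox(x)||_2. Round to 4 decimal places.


Step 1: Compute ||x||.
||x|| = 8.4193
Step 2: Compute scaling factor.
scale = max(0, 1 - 3.96/8.4193) = 0.5297
Step 3: prox(x) = [0.8768, -2.9016, 3.2707]
||prox(x)|| = 4.4593
Step 4: Proximal objective.
0.5*||prox-x||^2 = 7.8408
lambda*||prox|| = 17.6588
Total = 25.4998


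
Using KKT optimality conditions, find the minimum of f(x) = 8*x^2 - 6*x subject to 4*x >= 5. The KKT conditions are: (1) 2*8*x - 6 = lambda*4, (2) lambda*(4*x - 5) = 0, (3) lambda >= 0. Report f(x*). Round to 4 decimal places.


Step 1: Try lambda = 0 (constraint inactive).
x_unc = 6/(2*8) = 0.375
Check: 4*0.375 = 1.5 < 5 -- violated!
Step 2: Constraint must be active: 4*x = 5
x* = 5/4 = 1.25
lambda = (2*8*1.25 - 6)/4 = 3.5
Step 3: Compute optimal value.
f(x*) = 8*1.25^2 - 6*1.25 = 5.0


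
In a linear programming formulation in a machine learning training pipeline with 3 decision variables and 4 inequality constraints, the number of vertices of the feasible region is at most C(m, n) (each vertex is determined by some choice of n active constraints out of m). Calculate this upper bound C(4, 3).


Each vertex corresponds to some choice of n active constraints out of m, so the number of vertices is at most C(m, n) = m! / (n!(m-n)!).
m = 4, n = 3
Numerator: 4 * 3 * 2
Denominator: 3! = 6
C(4, 3) = 4


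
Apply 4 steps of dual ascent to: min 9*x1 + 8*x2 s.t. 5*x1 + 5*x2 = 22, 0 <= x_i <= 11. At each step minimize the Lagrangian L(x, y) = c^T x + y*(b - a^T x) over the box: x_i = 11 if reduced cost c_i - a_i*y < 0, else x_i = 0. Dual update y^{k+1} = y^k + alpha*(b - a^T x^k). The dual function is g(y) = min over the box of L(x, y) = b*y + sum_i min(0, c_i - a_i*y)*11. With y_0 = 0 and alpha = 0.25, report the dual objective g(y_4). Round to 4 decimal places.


Dual ascent for LP: min 9*x1 + 8*x2, 5*x1 + 5*x2 = 22, 0 <= x_i <= 11
Step 1: y^k = 0.0, reduced costs: (9.0, 8.0)
  x^k = (0.0, 0.0), subgradient = b - a^T x = 22.0
  y^{k+1} = 0.0 + 0.25*22.0 = 5.5
Step 2: y^k = 5.5, reduced costs: (-18.5, -19.5)
  x^k = (11.0, 11.0), subgradient = b - a^T x = -88.0
  y^{k+1} = 5.5 + 0.25*-88.0 = -16.5
Step 3: y^k = -16.5, reduced costs: (91.5, 90.5)
  x^k = (0.0, 0.0), subgradient = b - a^T x = 22.0
  y^{k+1} = -16.5 + 0.25*22.0 = -11.0
Step 4: y^k = -11.0, reduced costs: (64.0, 63.0)
  x^k = (0.0, 0.0), subgradient = b - a^T x = 22.0
  y^{k+1} = -11.0 + 0.25*22.0 = -5.5
Dual objective at y_4 = -5.5: reduced costs (36.5, 35.5), box minimizer x = (0.0, 0.0)
g(y_4) = b*y + (c1 - a1*y)*x1 + (c2 - a2*y)*x2 = 22*(-5.5) + 36.5*0.0 + 35.5*0.0 = -121.0 + 0.0 + 0.0 = -121.0


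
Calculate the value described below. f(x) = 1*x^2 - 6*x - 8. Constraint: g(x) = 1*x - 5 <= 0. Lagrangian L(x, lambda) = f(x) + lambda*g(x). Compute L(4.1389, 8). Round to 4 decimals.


Step 1: Evaluate f(x).
f(4.1389) = 1*4.1389^2 - 6*4.1389 - 8 = -15.7029
Step 2: Evaluate g(x).
g(4.1389) = 1*4.1389 - 5 = -0.8611
Step 3: Compute Lagrangian.
L = -15.7029 + 8*-0.8611 = -22.5917


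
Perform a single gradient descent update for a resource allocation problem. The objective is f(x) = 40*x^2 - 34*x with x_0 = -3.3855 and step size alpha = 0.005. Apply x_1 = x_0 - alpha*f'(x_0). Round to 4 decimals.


We compute the gradient at x_0 and apply the update.
f'(x) = 80*x - 34
f'(-3.3855) = 80*-3.3855 - 34 = -304.84
x_1 = -3.3855 - 0.005*-304.84 = -1.8613


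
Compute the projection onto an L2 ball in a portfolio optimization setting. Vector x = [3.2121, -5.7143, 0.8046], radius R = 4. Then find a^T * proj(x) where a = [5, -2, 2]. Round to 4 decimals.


Step 1: Compute ||x|| (intermediates to 6 decimals).
||x|| = sqrt(3.2121^2 + (-5.7143)^2 + 0.8046^2) = 6.604407
Step 2: Project.
Since ||x|| > R, scale = R/||x|| = 4/6.604407 = 0.605656, proj(x) = scale * x
proj(x) = [1.945428, -3.4609, 0.487311]
Step 3: Dot product.
a^T * proj(x) = 5*1.945428 - 2*(-3.4609) + 2*0.487311 = 17.6236


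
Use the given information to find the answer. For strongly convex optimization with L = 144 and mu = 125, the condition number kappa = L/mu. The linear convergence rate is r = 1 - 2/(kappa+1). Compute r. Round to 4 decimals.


Step 1: Compute the condition number.
kappa = L/mu = 144/125 = 1.152
Step 2: Compute the convergence rate.
r = 1 - 2/(kappa + 1) = 1 - 2*mu/(L + mu) = (L - mu)/(L + mu) = 19/269 = 0.0706


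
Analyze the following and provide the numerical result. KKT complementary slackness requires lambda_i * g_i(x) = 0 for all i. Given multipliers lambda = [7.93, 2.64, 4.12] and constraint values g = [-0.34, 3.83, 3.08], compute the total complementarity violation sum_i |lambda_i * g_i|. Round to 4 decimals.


KKT complementary slackness check:
lambda_1 * g_1 = 7.93 * -0.34 = -2.6962
lambda_2 * g_2 = 2.64 * 3.83 = 10.1112
lambda_3 * g_3 = 4.12 * 3.08 = 12.6896
Total violation = 2.6962 + 10.1112 + 12.6896 = 25.497


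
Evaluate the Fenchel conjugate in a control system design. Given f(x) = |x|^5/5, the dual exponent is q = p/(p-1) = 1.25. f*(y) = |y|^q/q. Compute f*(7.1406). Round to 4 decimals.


The conjugate exponent q satisfies 1/p + 1/q = 1.
p = 5, so q = 5/(5 - 1) = 1.25
|y|^q = 7.1406^1.25 = 11.6726
f*(7.1406) = 11.6726 / 1.25 = 9.3381


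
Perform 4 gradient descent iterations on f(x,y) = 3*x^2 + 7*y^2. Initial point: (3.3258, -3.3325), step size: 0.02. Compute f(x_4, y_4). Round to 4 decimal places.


Gradient descent on f(x,y) = 3*x^2 + 7*y^2.
Starting point: (3.3258, -3.3325), alpha = 0.02
Step 1: grad_x = 2*3*3.3258 = 19.9548, grad_y = 2*7*-3.3325 = -46.655
  x_1 = 3.3258 - 0.02*19.9548 = 2.9267
  y_1 = -3.3325 - 0.02*-46.655 = -2.3994
Step 2: grad_x = 2*3*2.9267 = 17.5602, grad_y = 2*7*-2.3994 = -33.5916
  x_2 = 2.9267 - 0.02*17.5602 = 2.5755
  y_2 = -2.3994 - 0.02*-33.5916 = -1.7276
Step 3: grad_x = 2*3*2.5755 = 15.453, grad_y = 2*7*-1.7276 = -24.186
  x_3 = 2.5755 - 0.02*15.453 = 2.2664
  y_3 = -1.7276 - 0.02*-24.186 = -1.2438
Step 4: grad_x = 2*3*2.2664 = 13.5986, grad_y = 2*7*-1.2438 = -17.4139
  x_4 = 2.2664 - 0.02*13.5986 = 1.9945
  y_4 = -1.2438 - 0.02*-17.4139 = -0.8956
f(1.9945, -0.8956) = 3*1.9945^2 + 7*(-0.8956)^2 = 17.548


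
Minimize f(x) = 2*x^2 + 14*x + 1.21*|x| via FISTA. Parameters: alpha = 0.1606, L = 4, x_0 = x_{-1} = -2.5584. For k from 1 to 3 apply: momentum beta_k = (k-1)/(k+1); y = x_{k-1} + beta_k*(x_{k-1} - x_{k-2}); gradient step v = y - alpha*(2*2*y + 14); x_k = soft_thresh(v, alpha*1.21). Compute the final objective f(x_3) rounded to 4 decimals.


FISTA on f(x) = 2*x^2 + 14*x + 1.21*|x|
L = 4, alpha = 0.1606
Iteration 1: beta = 0.0, y = -2.5584 + 0.0*(-2.5584 + 2.5584) = -2.5584
  grad(y) = 3.7664, v = y - alpha*grad = -3.1633
  prox(v) = soft_thresh(-3.1633, 0.1943) = -2.969
Iteration 2: beta = 0.3333, y = -2.969 + 0.3333*(-2.969 + 2.5584) = -3.1058
  grad(y) = 1.5768, v = y - alpha*grad = -3.359
  prox(v) = soft_thresh(-3.359, 0.1943) = -3.1647
Iteration 3: beta = 0.5, y = -3.1647 + 0.5*(-3.1647 + 2.969) = -3.2626
  grad(y) = 0.9496, v = y - alpha*grad = -3.4151
  prox(v) = soft_thresh(-3.4151, 0.1943) = -3.2208
f(x_3) = 2*(-3.2208)^2 + 14*(-3.2208) + 1.21*|-3.2208| = -20.4469


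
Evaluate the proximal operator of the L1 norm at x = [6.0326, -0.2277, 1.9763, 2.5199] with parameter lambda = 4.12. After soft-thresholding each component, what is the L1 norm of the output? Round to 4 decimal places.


Soft-thresholding with lambda = 4.12:
prox(6.0326) = sign(6.0326)*max(|6.0326| - 4.12, 0) = 1.9126
prox(-0.2277) = sign(-0.2277)*max(|-0.2277| - 4.12, 0) = 0.0
prox(1.9763) = sign(1.9763)*max(|1.9763| - 4.12, 0) = 0.0
prox(2.5199) = sign(2.5199)*max(|2.5199| - 4.12, 0) = 0.0
prox(x) = [1.9126, 0.0, 0.0, 0.0]
||prox(x)||_1 = 1.9126 + 0.0 + 0.0 + 0.0 = 1.9126


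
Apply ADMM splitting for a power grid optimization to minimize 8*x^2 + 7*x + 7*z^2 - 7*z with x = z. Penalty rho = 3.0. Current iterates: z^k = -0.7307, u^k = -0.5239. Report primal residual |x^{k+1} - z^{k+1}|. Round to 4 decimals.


ADMM iteration with rho = 3.0, z^k = -0.7307, u^k = -0.5239
Step 1: x-update.
Minimize 8*x^2 + 7*x + (3.0/2)*(x + 0.7307 - 0.5239)^2
FOC: (2*8 + 3.0)*x = -7 + 3.0*(-0.7307 + 0.5239)
x^{k+1} = -0.4011
Step 2: z-update.
Minimize 7*z^2 - 7*z + (3.0/2)*(-0.4011 - z - 0.5239)^2
FOC: (2*7 + 3.0)*z = 7 + 3.0*(-0.4011 - 0.5239)
z^{k+1} = 0.2485
Step 3: u-update.
u^{k+1} = -0.5239 - 0.4011 - 0.2485 = -1.1735
Step 4: Primal residual = |-0.4011 - 0.2485| = 0.6496


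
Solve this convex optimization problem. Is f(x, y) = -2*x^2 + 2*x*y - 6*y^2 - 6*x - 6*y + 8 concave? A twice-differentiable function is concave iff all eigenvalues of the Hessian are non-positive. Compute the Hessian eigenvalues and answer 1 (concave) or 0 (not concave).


The Hessian of f(x,y) = -2*x^2 + 2*x*y - 6*y^2 - 6*x - 6*y + 8 is:
H = [[-4, 2], [2, -12]]
Trace = -4 - 12 = -16
Determinant = -4*-12 - (2)^2 = 44
Discriminant = (-16)^2 - 4*44 = 80.0
Eigenvalues: lambda_1 = -12.4721, lambda_2 = -3.5279
The function is concave.

1


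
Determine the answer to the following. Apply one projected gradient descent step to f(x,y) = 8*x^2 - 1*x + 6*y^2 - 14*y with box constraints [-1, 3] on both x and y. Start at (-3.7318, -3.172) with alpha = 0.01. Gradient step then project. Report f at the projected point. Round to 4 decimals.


Step 1: Compute gradient at (-3.7318, -3.172).
grad_x = 2*8*-3.7318 - 1 = -60.7088
grad_y = 2*6*-3.172 - 14 = -52.064
Step 2: Gradient step.
x_raw = -3.7318 - 0.01*-60.7088 = -3.1247
y_raw = -3.172 - 0.01*-52.064 = -2.6514
Step 3: Project onto [-1, 3].
x_proj = clip(-3.1247) = -1.0
y_proj = clip(-2.6514) = -1.0
Step 4: Evaluate f.
f(-1.0, -1.0) = 29.0


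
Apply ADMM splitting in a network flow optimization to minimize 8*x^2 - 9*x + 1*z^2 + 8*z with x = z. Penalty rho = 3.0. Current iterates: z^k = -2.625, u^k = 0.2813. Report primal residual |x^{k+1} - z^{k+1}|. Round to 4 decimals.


ADMM iteration with rho = 3.0, z^k = -2.625, u^k = 0.2813
Step 1: x-update.
Minimize 8*x^2 - 9*x + (3.0/2)*(x + 2.625 + 0.2813)^2
FOC: (2*8 + 3.0)*x = 9 + 3.0*(-2.625 - 0.2813)
x^{k+1} = 0.0148
Step 2: z-update.
Minimize 1*z^2 + 8*z + (3.0/2)*(0.0148 - z + 0.2813)^2
FOC: (2*1 + 3.0)*z = -8 + 3.0*(0.0148 + 0.2813)
z^{k+1} = -1.4223
Step 3: u-update.
u^{k+1} = 0.2813 + 0.0148 + 1.4223 = 1.7184
Step 4: Primal residual = |0.0148 + 1.4223| = 1.4371


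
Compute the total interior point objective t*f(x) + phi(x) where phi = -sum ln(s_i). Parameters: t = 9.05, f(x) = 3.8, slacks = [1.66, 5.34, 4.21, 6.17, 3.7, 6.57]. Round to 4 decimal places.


Step 1: Compute log-barrier.
ln values: [0.5068, 1.6752, 1.4375, 1.8197, 1.3083, 1.8825]
phi = -(0.5068 + 1.6752 + 1.4375 + 1.8197 + 1.3083 + 1.8825) = -8.6301
Step 2: Compute augmented objective.
t*f(x) = 9.05*3.8 = 34.39
Total = 34.39 - 8.6301 = 25.7599


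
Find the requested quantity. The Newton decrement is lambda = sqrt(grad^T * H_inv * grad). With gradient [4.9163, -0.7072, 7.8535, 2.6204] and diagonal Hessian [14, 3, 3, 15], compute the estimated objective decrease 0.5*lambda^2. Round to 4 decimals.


Step 1: H is diagonal, so H^(-1) * g = [0.3512, -0.2357, 2.6178, 0.1747].
Step 2: g^T H^(-1) g = sum_i g_i^2 / H_ii
  = (4.9163)^2/14 + (-0.7072)^2/3 + (7.8535)^2/3 + (2.6204)^2/15
  = 1.7264 + 0.1667 + 20.5592 + 0.4578 = 22.9101
Step 3: Objective decrease = 0.5 * g^T H^(-1) g = 11.455


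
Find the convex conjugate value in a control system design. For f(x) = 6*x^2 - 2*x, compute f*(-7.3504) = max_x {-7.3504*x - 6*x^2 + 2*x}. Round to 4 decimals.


f*(y) = sup_x {y*x - a*x^2 - b*x} = sup_x {(y-b)*x - a*x^2}
FOC: (y - b) - 2a*x = 0 => x* = (y - b)/(2a)
x* = (-7.3504 + 2)/(2*6) = -0.4459
f*(-7.3504) = (y-b)^2/(4a) = (-7.3504 + 2)^2/(4*6)
= 28.6268/24 = 1.1928


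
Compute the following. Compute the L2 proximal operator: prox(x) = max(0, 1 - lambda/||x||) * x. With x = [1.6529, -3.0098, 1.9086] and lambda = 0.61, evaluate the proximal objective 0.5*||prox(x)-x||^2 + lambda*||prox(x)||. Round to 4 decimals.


Step 1: Compute ||x||.
||x|| = 3.9286
Step 2: Compute scaling factor.
scale = max(0, 1 - 0.61/3.9286) = 0.8447
Step 3: prox(x) = [1.3963, -2.5425, 1.6122]
||prox(x)|| = 3.3186
Step 4: Proximal objective.
0.5*||prox-x||^2 = 0.1861
lambda*||prox|| = 2.0243
Total = 2.2104


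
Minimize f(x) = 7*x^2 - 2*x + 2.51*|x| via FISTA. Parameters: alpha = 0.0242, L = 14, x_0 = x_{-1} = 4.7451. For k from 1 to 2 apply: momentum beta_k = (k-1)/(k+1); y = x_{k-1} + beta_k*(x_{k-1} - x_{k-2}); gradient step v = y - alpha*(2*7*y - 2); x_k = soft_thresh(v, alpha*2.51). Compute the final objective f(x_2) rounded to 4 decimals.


FISTA on f(x) = 7*x^2 - 2*x + 2.51*|x|
L = 14, alpha = 0.0242
Iteration 1: beta = 0.0, y = 4.7451 + 0.0*(4.7451 - 4.7451) = 4.7451
  grad(y) = 64.4314, v = y - alpha*grad = 3.1859
  prox(v) = soft_thresh(3.1859, 0.0607) = 3.1251
Iteration 2: beta = 0.3333, y = 3.1251 + 0.3333*(3.1251 - 4.7451) = 2.5851
  grad(y) = 34.1917, v = y - alpha*grad = 1.7577
  prox(v) = soft_thresh(1.7577, 0.0607) = 1.6969
f(x_2) = 7*1.6969^2 - 2*1.6969 + 2.51*|1.6969| = 21.0227


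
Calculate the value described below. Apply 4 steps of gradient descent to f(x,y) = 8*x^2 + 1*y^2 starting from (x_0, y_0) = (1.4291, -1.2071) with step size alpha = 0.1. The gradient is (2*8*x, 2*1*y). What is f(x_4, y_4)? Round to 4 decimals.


Gradient descent on f(x,y) = 8*x^2 + 1*y^2.
Starting point: (1.4291, -1.2071), alpha = 0.1
Step 1: grad_x = 2*8*1.4291 = 22.8656, grad_y = 2*1*-1.2071 = -2.4142
  x_1 = 1.4291 - 0.1*22.8656 = -0.8575
  y_1 = -1.2071 - 0.1*-2.4142 = -0.9657
Step 2: grad_x = 2*8*-0.8575 = -13.7194, grad_y = 2*1*-0.9657 = -1.9314
  x_2 = -0.8575 - 0.1*-13.7194 = 0.5145
  y_2 = -0.9657 - 0.1*-1.9314 = -0.7725
Step 3: grad_x = 2*8*0.5145 = 8.2316, grad_y = 2*1*-0.7725 = -1.5451
  x_3 = 0.5145 - 0.1*8.2316 = -0.3087
  y_3 = -0.7725 - 0.1*-1.5451 = -0.618
Step 4: grad_x = 2*8*-0.3087 = -4.939, grad_y = 2*1*-0.618 = -1.2361
  x_4 = -0.3087 - 0.1*-4.939 = 0.1852
  y_4 = -0.618 - 0.1*-1.2361 = -0.4944
f(0.1852, -0.4944) = 8*0.1852^2 + 1*(-0.4944)^2 = 0.5189


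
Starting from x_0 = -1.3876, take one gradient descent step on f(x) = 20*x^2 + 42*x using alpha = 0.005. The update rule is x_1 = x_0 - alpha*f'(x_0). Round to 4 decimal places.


We compute the gradient at x_0 and apply the update.
f'(x) = 40*x + 42
f'(-1.3876) = 40*-1.3876 + 42 = -13.504
x_1 = -1.3876 - 0.005*-13.504 = -1.3201


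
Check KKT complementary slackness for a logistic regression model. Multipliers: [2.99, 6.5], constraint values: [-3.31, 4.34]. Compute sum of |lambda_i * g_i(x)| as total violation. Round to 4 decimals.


KKT complementary slackness check:
lambda_1 * g_1 = 2.99 * -3.31 = -9.8969
lambda_2 * g_2 = 6.5 * 4.34 = 28.21
Total violation = 9.8969 + 28.21 = 38.1069


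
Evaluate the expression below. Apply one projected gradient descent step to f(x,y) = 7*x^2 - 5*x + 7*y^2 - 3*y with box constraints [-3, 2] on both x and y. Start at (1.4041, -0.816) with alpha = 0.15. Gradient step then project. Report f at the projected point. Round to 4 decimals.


Step 1: Compute gradient at (1.4041, -0.816).
grad_x = 2*7*1.4041 - 5 = 14.6574
grad_y = 2*7*-0.816 - 3 = -14.424
Step 2: Gradient step.
x_raw = 1.4041 - 0.15*14.6574 = -0.7945
y_raw = -0.816 - 0.15*-14.424 = 1.3476
Step 3: Project onto [-3, 2].
x_proj = clip(-0.7945) = -0.7945
y_proj = clip(1.3476) = 1.3476
Step 4: Evaluate f.
f(-0.7945, 1.3476) = 17.0607


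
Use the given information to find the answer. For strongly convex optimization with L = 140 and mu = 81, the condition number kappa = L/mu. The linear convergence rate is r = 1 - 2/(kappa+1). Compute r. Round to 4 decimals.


Step 1: Compute the condition number.
kappa = L/mu = 140/81 = 1.7284
Step 2: Compute the convergence rate.
r = 1 - 2/(kappa + 1) = 1 - 2*mu/(L + mu) = (L - mu)/(L + mu) = 59/221 = 0.267


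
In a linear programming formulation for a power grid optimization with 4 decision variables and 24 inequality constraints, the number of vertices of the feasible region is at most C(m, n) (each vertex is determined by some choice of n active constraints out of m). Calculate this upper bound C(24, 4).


Each vertex corresponds to some choice of n active constraints out of m, so the number of vertices is at most C(m, n) = m! / (n!(m-n)!).
m = 24, n = 4
Numerator: 24 * 23 * 22 * 21
Denominator: 4! = 24
C(24, 4) = 10626


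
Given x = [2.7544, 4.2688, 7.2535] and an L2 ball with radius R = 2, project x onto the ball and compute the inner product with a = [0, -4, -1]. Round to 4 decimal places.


Step 1: Compute ||x|| (intermediates to 6 decimals).
||x|| = sqrt(2.7544^2 + 4.2688^2 + 7.2535^2) = 8.855656
Step 2: Project.
Since ||x|| > R, scale = R/||x|| = 2/8.855656 = 0.225844, proj(x) = scale * x
proj(x) = [0.622065, 0.964083, 1.638159]
Step 3: Dot product.
a^T * proj(x) = 0*0.622065 - 4*0.964083 - 1*1.638159 = -5.4945


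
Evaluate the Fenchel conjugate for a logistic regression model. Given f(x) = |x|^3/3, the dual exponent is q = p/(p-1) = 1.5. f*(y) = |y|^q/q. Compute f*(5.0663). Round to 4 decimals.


The conjugate exponent q satisfies 1/p + 1/q = 1.
p = 3, so q = 3/(3 - 1) = 1.5
|y|^q = 5.0663^1.5 = 11.4035
f*(5.0663) = 11.4035 / 1.5 = 7.6023


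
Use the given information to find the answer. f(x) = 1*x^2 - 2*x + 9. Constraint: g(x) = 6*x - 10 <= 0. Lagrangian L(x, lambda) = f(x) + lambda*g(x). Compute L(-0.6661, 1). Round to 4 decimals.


Step 1: Evaluate f(x).
f(-0.6661) = 1*(-0.6661)^2 - 2*(-0.6661) + 9 = 10.7759
Step 2: Evaluate g(x).
g(-0.6661) = 6*-0.6661 - 10 = -13.9966
Step 3: Compute Lagrangian.
L = 10.7759 + 1*-13.9966 = -3.2207


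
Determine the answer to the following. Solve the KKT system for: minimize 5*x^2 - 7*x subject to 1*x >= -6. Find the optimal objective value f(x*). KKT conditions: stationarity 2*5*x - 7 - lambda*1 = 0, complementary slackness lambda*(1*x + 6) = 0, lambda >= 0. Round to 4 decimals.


Step 1: Try lambda = 0 (constraint inactive).
Stationarity: 2*5*x - 7 = 0
x* = 7/(2*5) = 0.7
Check constraint: 1*0.7 = 0.7 >= -6 -- satisfied.
Step 2: Compute optimal value.
f(x*) = 5*0.7^2 - 7*0.7 = -2.45


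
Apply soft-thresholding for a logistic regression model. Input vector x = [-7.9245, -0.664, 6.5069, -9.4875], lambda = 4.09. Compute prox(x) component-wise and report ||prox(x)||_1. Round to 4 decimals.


Soft-thresholding with lambda = 4.09:
prox(-7.9245) = sign(-7.9245)*max(|-7.9245| - 4.09, 0) = -3.8345
prox(-0.664) = sign(-0.664)*max(|-0.664| - 4.09, 0) = 0.0
prox(6.5069) = sign(6.5069)*max(|6.5069| - 4.09, 0) = 2.4169
prox(-9.4875) = sign(-9.4875)*max(|-9.4875| - 4.09, 0) = -5.3975
prox(x) = [-3.8345, 0.0, 2.4169, -5.3975]
||prox(x)||_1 = 3.8345 + 0.0 + 2.4169 + 5.3975 = 11.6489


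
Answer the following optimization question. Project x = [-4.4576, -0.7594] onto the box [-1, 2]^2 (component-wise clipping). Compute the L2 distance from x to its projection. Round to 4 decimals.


Project each component onto [-1, 2].
clip(-4.4576) = -1.0, clip(-0.7594) = -0.7594
Projection = [-1.0, -0.7594]
Squared diffs: [11.955, 0.0]
Distance = sqrt(11.955) = 3.4576


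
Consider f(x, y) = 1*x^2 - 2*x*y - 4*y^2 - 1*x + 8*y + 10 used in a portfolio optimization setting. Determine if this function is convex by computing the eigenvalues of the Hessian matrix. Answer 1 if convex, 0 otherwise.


The Hessian of f(x,y) = 1*x^2 - 2*x*y - 4*y^2 - 1*x + 8*y + 10 is:
H = [[2, -2], [-2, -8]]
Trace = 2 - 8 = -6
Determinant = 2*-8 - (-2)^2 = -20
Discriminant = (-6)^2 - 4*-20 = 116.0
Eigenvalues: lambda_1 = -8.3852, lambda_2 = 2.3852
The function is not convex.

0


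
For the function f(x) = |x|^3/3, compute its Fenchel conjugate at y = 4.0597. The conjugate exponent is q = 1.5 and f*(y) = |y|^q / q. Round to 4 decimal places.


The conjugate exponent q satisfies 1/p + 1/q = 1.
p = 3, so q = 3/(3 - 1) = 1.5
|y|^q = 4.0597^1.5 = 8.1798
f*(4.0597) = 8.1798 / 1.5 = 5.4532


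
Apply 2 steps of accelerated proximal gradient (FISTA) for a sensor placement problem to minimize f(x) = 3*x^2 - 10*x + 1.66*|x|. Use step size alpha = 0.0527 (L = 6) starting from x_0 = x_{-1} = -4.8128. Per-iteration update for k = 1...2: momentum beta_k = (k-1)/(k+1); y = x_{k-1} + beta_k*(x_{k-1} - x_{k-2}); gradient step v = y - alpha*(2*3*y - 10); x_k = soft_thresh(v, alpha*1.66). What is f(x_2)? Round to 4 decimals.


FISTA on f(x) = 3*x^2 - 10*x + 1.66*|x|
L = 6, alpha = 0.0527
Iteration 1: beta = 0.0, y = -4.8128 + 0.0*(-4.8128 + 4.8128) = -4.8128
  grad(y) = -38.8768, v = y - alpha*grad = -2.764
  prox(v) = soft_thresh(-2.764, 0.0875) = -2.6765
Iteration 2: beta = 0.3333, y = -2.6765 + 0.3333*(-2.6765 + 4.8128) = -1.9644
  grad(y) = -21.7865, v = y - alpha*grad = -0.8163
  prox(v) = soft_thresh(-0.8163, 0.0875) = -0.7288
f(x_2) = 3*(-0.7288)^2 - 10*(-0.7288) + 1.66*|-0.7288| = 10.091


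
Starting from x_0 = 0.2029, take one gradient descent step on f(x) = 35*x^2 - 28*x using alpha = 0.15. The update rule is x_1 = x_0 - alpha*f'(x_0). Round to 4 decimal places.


We compute the gradient at x_0 and apply the update.
f'(x) = 70*x - 28
f'(0.2029) = 70*0.2029 - 28 = -13.797
x_1 = 0.2029 - 0.15*-13.797 = 2.2725


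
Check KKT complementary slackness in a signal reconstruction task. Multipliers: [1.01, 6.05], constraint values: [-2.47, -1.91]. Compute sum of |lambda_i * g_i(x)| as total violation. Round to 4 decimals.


KKT complementary slackness check:
lambda_1 * g_1 = 1.01 * -2.47 = -2.4947
lambda_2 * g_2 = 6.05 * -1.91 = -11.5555
Total violation = 2.4947 + 11.5555 = 14.0502


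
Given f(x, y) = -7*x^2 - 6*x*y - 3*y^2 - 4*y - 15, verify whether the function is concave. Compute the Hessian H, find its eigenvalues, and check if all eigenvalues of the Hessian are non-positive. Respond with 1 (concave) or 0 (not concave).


The Hessian of f(x,y) = -7*x^2 - 6*x*y - 3*y^2 - 4*y - 15 is:
H = [[-14, -6], [-6, -6]]
Trace = -14 - 6 = -20
Determinant = -14*-6 - (-6)^2 = 48
Discriminant = (-20)^2 - 4*48 = 208.0
Eigenvalues: lambda_1 = -17.2111, lambda_2 = -2.7889
The function is concave.

1


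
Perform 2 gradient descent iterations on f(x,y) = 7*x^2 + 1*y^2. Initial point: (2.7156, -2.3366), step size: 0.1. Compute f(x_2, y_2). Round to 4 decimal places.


Gradient descent on f(x,y) = 7*x^2 + 1*y^2.
Starting point: (2.7156, -2.3366), alpha = 0.1
Step 1: grad_x = 2*7*2.7156 = 38.0184, grad_y = 2*1*-2.3366 = -4.6732
  x_1 = 2.7156 - 0.1*38.0184 = -1.0862
  y_1 = -2.3366 - 0.1*-4.6732 = -1.8693
Step 2: grad_x = 2*7*-1.0862 = -15.2074, grad_y = 2*1*-1.8693 = -3.7386
  x_2 = -1.0862 - 0.1*-15.2074 = 0.4345
  y_2 = -1.8693 - 0.1*-3.7386 = -1.4954
f(0.4345, -1.4954) = 7*0.4345^2 + 1*(-1.4954)^2 = 3.5578


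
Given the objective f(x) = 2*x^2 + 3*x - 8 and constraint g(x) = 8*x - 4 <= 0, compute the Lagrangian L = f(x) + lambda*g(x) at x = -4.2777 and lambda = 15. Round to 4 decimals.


Step 1: Evaluate f(x).
f(-4.2777) = 2*(-4.2777)^2 + 3*(-4.2777) - 8 = 15.7643
Step 2: Evaluate g(x).
g(-4.2777) = 8*-4.2777 - 4 = -38.2216
Step 3: Compute Lagrangian.
L = 15.7643 + 15*-38.2216 = -557.5597


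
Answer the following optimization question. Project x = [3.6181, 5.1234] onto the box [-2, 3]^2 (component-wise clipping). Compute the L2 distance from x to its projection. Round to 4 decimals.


Project each component onto [-2, 3].
clip(3.6181) = 3.0, clip(5.1234) = 3.0
Projection = [3.0, 3.0]
Squared diffs: [0.382, 4.5088]
Distance = sqrt(4.8908) = 2.2115


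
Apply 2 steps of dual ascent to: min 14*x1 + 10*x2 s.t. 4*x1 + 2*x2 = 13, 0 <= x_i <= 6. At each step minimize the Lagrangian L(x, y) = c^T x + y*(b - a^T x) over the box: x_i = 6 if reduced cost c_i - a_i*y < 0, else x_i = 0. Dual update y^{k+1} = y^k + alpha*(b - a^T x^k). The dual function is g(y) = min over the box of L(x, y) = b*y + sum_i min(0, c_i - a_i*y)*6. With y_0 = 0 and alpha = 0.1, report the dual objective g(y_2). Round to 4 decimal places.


Dual ascent for LP: min 14*x1 + 10*x2, 4*x1 + 2*x2 = 13, 0 <= x_i <= 6
Step 1: y^k = 0.0, reduced costs: (14.0, 10.0)
  x^k = (0.0, 0.0), subgradient = b - a^T x = 13.0
  y^{k+1} = 0.0 + 0.1*13.0 = 1.3
Step 2: y^k = 1.3, reduced costs: (8.8, 7.4)
  x^k = (0.0, 0.0), subgradient = b - a^T x = 13.0
  y^{k+1} = 1.3 + 0.1*13.0 = 2.6
Dual objective at y_2 = 2.6: reduced costs (3.6, 4.8), box minimizer x = (0.0, 0.0)
g(y_2) = b*y + (c1 - a1*y)*x1 + (c2 - a2*y)*x2 = 13*2.6 + 3.6*0.0 + 4.8*0.0 = 33.8 + 0.0 + 0.0 = 33.8


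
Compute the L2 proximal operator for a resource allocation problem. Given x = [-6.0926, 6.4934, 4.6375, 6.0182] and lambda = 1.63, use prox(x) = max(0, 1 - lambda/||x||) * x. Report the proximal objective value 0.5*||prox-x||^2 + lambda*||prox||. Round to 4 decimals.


Step 1: Compute ||x||.
||x|| = 11.7051
Step 2: Compute scaling factor.
scale = max(0, 1 - 1.63/11.7051) = 0.8607
Step 3: prox(x) = [-5.2442, 5.5892, 3.9917, 5.1801]
||prox(x)|| = 10.0751
Step 4: Proximal objective.
0.5*||prox-x||^2 = 1.3285
lambda*||prox|| = 16.4224
Total = 17.7508


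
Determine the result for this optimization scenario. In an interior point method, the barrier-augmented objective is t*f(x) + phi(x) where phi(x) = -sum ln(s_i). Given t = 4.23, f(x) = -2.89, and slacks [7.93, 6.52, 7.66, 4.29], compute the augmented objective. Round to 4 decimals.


Step 1: Compute log-barrier.
ln values: [2.0707, 1.8749, 2.036, 1.4563]
phi = -(2.0707 + 1.8749 + 2.036 + 1.4563) = -7.4378
Step 2: Compute augmented objective.
t*f(x) = 4.23*-2.89 = -12.2247
Total = -12.2247 - 7.4378 = -19.6625


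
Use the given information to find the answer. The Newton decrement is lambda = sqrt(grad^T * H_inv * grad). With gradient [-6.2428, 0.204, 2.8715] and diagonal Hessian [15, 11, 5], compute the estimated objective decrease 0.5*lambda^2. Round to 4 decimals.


Step 1: H is diagonal, so H^(-1) * g = [-0.4162, 0.0185, 0.5743].
Step 2: g^T H^(-1) g = sum_i g_i^2 / H_ii
  = (-6.2428)^2/15 + (0.204)^2/11 + (2.8715)^2/5
  = 2.5982 + 0.0038 + 1.6491 = 4.2511
Step 3: Objective decrease = 0.5 * g^T H^(-1) g = 2.1255


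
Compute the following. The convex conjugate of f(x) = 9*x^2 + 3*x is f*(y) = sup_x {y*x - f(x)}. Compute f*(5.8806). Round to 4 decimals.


f*(y) = sup_x {y*x - a*x^2 - b*x} = sup_x {(y-b)*x - a*x^2}
FOC: (y - b) - 2a*x = 0 => x* = (y - b)/(2a)
x* = (5.8806 - 3)/(2*9) = 0.16
f*(5.8806) = (y-b)^2/(4a) = (5.8806 - 3)^2/(4*9)
= 8.2979/36 = 0.2305


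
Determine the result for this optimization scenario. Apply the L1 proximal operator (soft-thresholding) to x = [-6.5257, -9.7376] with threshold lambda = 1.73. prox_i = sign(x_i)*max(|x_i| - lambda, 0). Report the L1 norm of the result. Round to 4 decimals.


Soft-thresholding with lambda = 1.73:
prox(-6.5257) = sign(-6.5257)*max(|-6.5257| - 1.73, 0) = -4.7957
prox(-9.7376) = sign(-9.7376)*max(|-9.7376| - 1.73, 0) = -8.0076
prox(x) = [-4.7957, -8.0076]
||prox(x)||_1 = 4.7957 + 8.0076 = 12.8033


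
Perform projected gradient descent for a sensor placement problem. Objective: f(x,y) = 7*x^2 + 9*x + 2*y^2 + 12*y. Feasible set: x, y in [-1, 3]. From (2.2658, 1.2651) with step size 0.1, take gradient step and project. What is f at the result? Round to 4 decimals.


Step 1: Compute gradient at (2.2658, 1.2651).
grad_x = 2*7*2.2658 + 9 = 40.7212
grad_y = 2*2*1.2651 + 12 = 17.0604
Step 2: Gradient step.
x_raw = 2.2658 - 0.1*40.7212 = -1.8063
y_raw = 1.2651 - 0.1*17.0604 = -0.4409
Step 3: Project onto [-1, 3].
x_proj = clip(-1.8063) = -1.0
y_proj = clip(-0.4409) = -0.4409
Step 4: Evaluate f.
f(-1.0, -0.4409) = -6.9024


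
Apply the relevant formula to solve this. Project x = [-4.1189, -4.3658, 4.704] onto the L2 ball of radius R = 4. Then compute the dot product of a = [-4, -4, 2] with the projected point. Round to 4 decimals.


Step 1: Compute ||x|| (intermediates to 6 decimals).
||x|| = sqrt((-4.1189)^2 + (-4.3658)^2 + 4.704^2) = 7.625822
Step 2: Project.
Since ||x|| > R, scale = R/||x|| = 4/7.625822 = 0.524534, proj(x) = scale * x
proj(x) = [-2.160503, -2.290011, 2.467408]
Step 3: Dot product.
a^T * proj(x) = -4*(-2.160503) - 4*(-2.290011) + 2*2.467408 = 22.7369


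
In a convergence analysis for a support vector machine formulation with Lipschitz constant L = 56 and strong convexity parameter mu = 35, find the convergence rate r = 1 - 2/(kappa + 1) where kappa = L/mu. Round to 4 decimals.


Step 1: Compute the condition number.
kappa = L/mu = 56/35 = 1.6
Step 2: Compute the convergence rate.
r = 1 - 2/(kappa + 1) = 1 - 2*mu/(L + mu) = (L - mu)/(L + mu) = 21/91 = 0.2308


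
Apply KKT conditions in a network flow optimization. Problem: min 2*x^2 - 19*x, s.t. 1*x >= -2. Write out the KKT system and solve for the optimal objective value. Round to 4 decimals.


Step 1: Try lambda = 0 (constraint inactive).
Stationarity: 2*2*x - 19 = 0
x* = 19/(2*2) = 4.75
Check constraint: 1*4.75 = 4.75 >= -2 -- satisfied.
Step 2: Compute optimal value.
f(x*) = 2*4.75^2 - 19*4.75 = -45.125


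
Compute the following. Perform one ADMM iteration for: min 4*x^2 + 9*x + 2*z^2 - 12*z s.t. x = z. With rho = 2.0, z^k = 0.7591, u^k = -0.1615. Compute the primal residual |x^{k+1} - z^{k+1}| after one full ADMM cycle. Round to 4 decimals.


ADMM iteration with rho = 2.0, z^k = 0.7591, u^k = -0.1615
Step 1: x-update.
Minimize 4*x^2 + 9*x + (2.0/2)*(x - 0.7591 - 0.1615)^2
FOC: (2*4 + 2.0)*x = -9 + 2.0*(0.7591 + 0.1615)
x^{k+1} = -0.7159
Step 2: z-update.
Minimize 2*z^2 - 12*z + (2.0/2)*(-0.7159 - z - 0.1615)^2
FOC: (2*2 + 2.0)*z = 12 + 2.0*(-0.7159 - 0.1615)
z^{k+1} = 1.7075
Step 3: u-update.
u^{k+1} = -0.1615 - 0.7159 - 1.7075 = -2.5849
Step 4: Primal residual = |-0.7159 - 1.7075| = 2.4234


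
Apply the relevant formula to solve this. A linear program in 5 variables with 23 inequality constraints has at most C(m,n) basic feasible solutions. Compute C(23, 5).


Each vertex corresponds to some choice of n active constraints out of m, so the number of vertices is at most C(m, n) = m! / (n!(m-n)!).
m = 23, n = 5
Numerator: 23 * 22 * 21 * 20 * 19
Denominator: 5! = 120
C(23, 5) = 33649


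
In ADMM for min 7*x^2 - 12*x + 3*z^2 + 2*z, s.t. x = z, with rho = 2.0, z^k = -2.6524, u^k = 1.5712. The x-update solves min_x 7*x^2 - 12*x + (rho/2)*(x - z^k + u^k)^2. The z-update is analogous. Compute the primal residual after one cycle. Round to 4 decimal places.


ADMM iteration with rho = 2.0, z^k = -2.6524, u^k = 1.5712
Step 1: x-update.
Minimize 7*x^2 - 12*x + (2.0/2)*(x + 2.6524 + 1.5712)^2
FOC: (2*7 + 2.0)*x = 12 + 2.0*(-2.6524 - 1.5712)
x^{k+1} = 0.2221
Step 2: z-update.
Minimize 3*z^2 + 2*z + (2.0/2)*(0.2221 - z + 1.5712)^2
FOC: (2*3 + 2.0)*z = -2 + 2.0*(0.2221 + 1.5712)
z^{k+1} = 0.1983
Step 3: u-update.
u^{k+1} = 1.5712 + 0.2221 - 0.1983 = 1.5949
Step 4: Primal residual = |0.2221 - 0.1983| = 0.0237


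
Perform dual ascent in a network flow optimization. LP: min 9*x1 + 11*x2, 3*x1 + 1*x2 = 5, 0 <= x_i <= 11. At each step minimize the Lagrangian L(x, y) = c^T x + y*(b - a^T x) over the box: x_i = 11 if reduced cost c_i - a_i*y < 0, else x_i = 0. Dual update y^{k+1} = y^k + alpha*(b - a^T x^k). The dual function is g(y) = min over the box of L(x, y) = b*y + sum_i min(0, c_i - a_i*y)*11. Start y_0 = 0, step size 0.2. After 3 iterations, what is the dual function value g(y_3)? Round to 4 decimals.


Dual ascent for LP: min 9*x1 + 11*x2, 3*x1 + 1*x2 = 5, 0 <= x_i <= 11
Step 1: y^k = 0.0, reduced costs: (9.0, 11.0)
  x^k = (0.0, 0.0), subgradient = b - a^T x = 5.0
  y^{k+1} = 0.0 + 0.2*5.0 = 1.0
Step 2: y^k = 1.0, reduced costs: (6.0, 10.0)
  x^k = (0.0, 0.0), subgradient = b - a^T x = 5.0
  y^{k+1} = 1.0 + 0.2*5.0 = 2.0
Step 3: y^k = 2.0, reduced costs: (3.0, 9.0)
  x^k = (0.0, 0.0), subgradient = b - a^T x = 5.0
  y^{k+1} = 2.0 + 0.2*5.0 = 3.0
Dual objective at y_3 = 3.0: reduced costs (0.0, 8.0), box minimizer x = (0.0, 0.0)
g(y_3) = b*y + (c1 - a1*y)*x1 + (c2 - a2*y)*x2 = 5*3.0 + 0.0*0.0 + 8.0*0.0 = 15.0 + 0.0 + 0.0 = 15.0
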